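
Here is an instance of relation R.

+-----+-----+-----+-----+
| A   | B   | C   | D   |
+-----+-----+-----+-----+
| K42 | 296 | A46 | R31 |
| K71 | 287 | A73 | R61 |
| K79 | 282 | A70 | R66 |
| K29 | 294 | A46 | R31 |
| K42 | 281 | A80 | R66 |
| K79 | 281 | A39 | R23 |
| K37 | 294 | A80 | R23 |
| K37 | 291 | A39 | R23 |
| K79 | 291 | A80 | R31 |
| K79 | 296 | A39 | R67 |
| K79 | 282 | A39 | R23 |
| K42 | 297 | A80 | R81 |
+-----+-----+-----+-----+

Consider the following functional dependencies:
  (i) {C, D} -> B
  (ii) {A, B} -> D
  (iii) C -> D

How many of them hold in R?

(i) {C, D} -> B: (C=A46, D=R31): 2 rows → B takes values {296, 294} — violation; (C=A39, D=R23): 3 rows → B takes values {281, 291, 282} — violation — fails.
(ii) {A, B} -> D: (A=K79, B=282): 2 rows → D takes values {R66, R23} — violation — fails.
(iii) C -> D: C=A80: 4 rows → D takes values {R66, R23, R31, R81} — violation; C=A39: 4 rows → D takes values {R23, R67} — violation — fails.
None of the 3 dependencies hold.

0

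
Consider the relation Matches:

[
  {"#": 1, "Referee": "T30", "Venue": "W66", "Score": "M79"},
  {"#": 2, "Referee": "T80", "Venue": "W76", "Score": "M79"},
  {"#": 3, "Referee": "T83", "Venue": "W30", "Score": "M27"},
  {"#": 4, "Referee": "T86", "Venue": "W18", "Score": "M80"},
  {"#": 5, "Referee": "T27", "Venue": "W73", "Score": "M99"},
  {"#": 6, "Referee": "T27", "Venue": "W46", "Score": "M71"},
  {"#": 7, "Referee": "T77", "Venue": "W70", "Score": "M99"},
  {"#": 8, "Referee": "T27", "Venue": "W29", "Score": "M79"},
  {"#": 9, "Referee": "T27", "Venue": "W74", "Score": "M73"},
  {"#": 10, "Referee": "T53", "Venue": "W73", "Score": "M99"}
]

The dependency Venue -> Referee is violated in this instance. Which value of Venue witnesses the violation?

W73

Venue=W66: row 1 → Referee = T30 ✓
Venue=W76: row 2 → Referee = T80 ✓
Venue=W30: row 3 → Referee = T83 ✓
Venue=W18: row 4 → Referee = T86 ✓
Venue=W73: rows 5, 10 → Referee takes values {T27, T53} — violation
Venue=W46: row 6 → Referee = T27 ✓
Venue=W70: row 7 → Referee = T77 ✓
Venue=W29: row 8 → Referee = T27 ✓
Venue=W74: row 9 → Referee = T27 ✓
The only Venue value with inconsistent Referee is Venue=W73.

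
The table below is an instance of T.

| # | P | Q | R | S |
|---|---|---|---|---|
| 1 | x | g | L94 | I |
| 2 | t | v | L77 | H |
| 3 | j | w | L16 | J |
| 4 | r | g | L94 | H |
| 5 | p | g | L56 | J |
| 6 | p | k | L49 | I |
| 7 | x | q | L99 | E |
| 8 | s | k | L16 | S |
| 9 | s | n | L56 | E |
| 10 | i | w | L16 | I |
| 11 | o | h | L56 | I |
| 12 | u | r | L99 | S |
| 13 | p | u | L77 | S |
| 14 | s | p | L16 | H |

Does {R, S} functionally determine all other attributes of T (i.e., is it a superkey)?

Yes

All 14 rows have distinct {R, S} values, so {R, S} → (all attributes) holds and {R, S} is a superkey.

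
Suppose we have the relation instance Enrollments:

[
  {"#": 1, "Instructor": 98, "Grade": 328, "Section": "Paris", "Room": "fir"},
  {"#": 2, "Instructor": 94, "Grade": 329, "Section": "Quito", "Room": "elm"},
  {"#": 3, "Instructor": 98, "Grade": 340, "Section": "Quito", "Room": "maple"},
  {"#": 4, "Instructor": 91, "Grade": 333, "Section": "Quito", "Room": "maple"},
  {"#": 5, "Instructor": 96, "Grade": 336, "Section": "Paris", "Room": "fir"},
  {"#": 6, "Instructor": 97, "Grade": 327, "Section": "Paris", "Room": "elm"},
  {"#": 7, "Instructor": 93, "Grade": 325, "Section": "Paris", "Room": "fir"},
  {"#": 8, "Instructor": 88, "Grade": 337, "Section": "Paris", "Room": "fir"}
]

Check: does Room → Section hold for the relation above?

Room=fir: rows 1, 5, 7, 8 → Section = Paris, Paris, Paris, Paris ✓
Room=elm: rows 2, 6 → Section takes values {Quito, Paris} — violation
Room=maple: rows 3, 4 → Section = Quito, Quito ✓
Two rows agree on Room but differ on Section, so Room → Section does not hold.

No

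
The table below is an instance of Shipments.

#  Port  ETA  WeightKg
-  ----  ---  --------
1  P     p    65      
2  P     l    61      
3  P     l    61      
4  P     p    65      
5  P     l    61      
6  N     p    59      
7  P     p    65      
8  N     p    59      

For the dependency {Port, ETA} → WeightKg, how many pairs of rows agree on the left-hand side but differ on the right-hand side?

(Port=P, ETA=p): all 3 rows agree on WeightKg — 0 pairs.
(Port=P, ETA=l): all 3 rows agree on WeightKg — 0 pairs.
(Port=N, ETA=p): all 2 rows agree on WeightKg — 0 pairs.

0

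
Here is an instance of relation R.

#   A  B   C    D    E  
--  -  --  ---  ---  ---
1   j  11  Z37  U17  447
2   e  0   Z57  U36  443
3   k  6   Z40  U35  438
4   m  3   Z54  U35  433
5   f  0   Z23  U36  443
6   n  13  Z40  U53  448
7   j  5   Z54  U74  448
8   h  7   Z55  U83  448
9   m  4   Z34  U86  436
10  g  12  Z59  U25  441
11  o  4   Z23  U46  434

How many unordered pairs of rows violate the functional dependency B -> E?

1

B=0: all 2 rows agree on E — 0 pairs.
B=4: violating pairs (9,11) — 1 pair.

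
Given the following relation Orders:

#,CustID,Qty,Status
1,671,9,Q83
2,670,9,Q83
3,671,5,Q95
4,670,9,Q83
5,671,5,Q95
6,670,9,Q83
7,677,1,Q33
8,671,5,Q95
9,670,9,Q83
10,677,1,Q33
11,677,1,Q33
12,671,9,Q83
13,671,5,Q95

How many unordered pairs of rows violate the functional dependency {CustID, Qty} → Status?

0

(CustID=671, Qty=9): all 2 rows agree on Status — 0 pairs.
(CustID=670, Qty=9): all 4 rows agree on Status — 0 pairs.
(CustID=671, Qty=5): all 4 rows agree on Status — 0 pairs.
(CustID=677, Qty=1): all 3 rows agree on Status — 0 pairs.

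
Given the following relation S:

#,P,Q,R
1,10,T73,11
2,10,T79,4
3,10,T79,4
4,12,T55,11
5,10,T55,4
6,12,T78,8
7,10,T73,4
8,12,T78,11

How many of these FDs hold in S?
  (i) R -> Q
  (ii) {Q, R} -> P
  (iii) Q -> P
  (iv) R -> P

(i) R -> Q: R=11: rows 1, 4, 8 → Q takes values {T73, T55, T78} — violation; R=4: rows 2, 3, 5, 7 → Q takes values {T79, T55, T73} — violation — fails.
(ii) {Q, R} -> P: every LHS value maps to a single RHS value — holds.
(iii) Q -> P: Q=T55: rows 4, 5 → P takes values {12, 10} — violation — fails.
(iv) R -> P: R=11: rows 1, 4, 8 → P takes values {10, 12} — violation — fails.
1 of the 4 dependencies holds.

1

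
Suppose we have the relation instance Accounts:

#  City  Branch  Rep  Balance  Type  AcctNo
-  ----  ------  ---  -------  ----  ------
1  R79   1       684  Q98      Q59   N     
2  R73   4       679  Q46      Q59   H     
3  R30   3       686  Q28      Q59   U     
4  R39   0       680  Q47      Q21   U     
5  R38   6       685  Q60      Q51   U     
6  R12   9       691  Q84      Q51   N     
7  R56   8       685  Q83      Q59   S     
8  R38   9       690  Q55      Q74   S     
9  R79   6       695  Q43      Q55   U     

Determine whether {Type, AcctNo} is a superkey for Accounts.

Yes

All 9 rows have distinct {Type, AcctNo} values, so {Type, AcctNo} → (all attributes) holds and {Type, AcctNo} is a superkey.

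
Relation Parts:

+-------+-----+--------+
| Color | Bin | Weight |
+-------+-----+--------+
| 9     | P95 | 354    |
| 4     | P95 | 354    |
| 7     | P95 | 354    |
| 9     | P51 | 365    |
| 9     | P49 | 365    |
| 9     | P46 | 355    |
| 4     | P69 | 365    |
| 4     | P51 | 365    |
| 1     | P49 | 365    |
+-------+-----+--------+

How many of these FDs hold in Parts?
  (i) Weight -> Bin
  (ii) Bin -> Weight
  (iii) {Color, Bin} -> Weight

(i) Weight -> Bin: Weight=365: 5 rows → Bin takes values {P51, P49, P69} — violation — fails.
(ii) Bin -> Weight: every LHS value maps to a single RHS value — holds.
(iii) {Color, Bin} -> Weight: every LHS value maps to a single RHS value — holds.
2 of the 3 dependencies hold.

2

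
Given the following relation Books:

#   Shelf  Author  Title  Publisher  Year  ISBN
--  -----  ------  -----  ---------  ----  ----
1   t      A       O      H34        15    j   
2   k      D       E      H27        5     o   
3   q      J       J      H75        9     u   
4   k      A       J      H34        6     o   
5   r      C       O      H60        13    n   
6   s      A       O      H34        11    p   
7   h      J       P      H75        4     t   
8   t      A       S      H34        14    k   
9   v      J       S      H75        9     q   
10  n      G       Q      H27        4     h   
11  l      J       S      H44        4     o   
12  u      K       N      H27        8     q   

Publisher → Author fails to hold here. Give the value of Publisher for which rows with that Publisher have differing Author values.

H27

Publisher=H34: rows 1, 4, 6, 8 → Author = A, A, A, A ✓
Publisher=H27: rows 2, 10, 12 → Author takes values {D, G, K} — violation
Publisher=H75: rows 3, 7, 9 → Author = J, J, J ✓
Publisher=H60: row 5 → Author = C ✓
Publisher=H44: row 11 → Author = J ✓
The only Publisher value with inconsistent Author is Publisher=H27.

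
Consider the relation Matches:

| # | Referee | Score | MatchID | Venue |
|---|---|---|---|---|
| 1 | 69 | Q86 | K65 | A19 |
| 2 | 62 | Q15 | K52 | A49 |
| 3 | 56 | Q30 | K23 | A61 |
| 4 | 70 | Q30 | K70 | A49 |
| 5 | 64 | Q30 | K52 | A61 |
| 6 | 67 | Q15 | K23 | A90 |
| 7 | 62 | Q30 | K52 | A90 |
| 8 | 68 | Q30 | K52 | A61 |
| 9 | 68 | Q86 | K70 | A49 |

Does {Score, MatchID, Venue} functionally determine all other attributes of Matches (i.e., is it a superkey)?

No

Rows 5 and 8 have the same {Score, MatchID, Venue} value (Score=Q30, MatchID=K52, Venue=A61) but are distinct tuples, so {Score, MatchID, Venue} does not determine every attribute — not a superkey.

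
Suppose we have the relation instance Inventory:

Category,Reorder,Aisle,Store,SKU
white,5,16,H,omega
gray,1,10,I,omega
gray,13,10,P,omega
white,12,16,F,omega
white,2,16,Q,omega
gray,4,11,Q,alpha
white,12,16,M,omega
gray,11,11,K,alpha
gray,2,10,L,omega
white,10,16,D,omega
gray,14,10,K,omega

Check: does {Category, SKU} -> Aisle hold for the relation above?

(Category=white, SKU=omega): 5 rows → Aisle = 16, 16, 16, 16, 16 ✓
(Category=gray, SKU=omega): 4 rows → Aisle = 10, 10, 10, 10 ✓
(Category=gray, SKU=alpha): 2 rows → Aisle = 11, 11 ✓
Every {Category, SKU} value is associated with a single Aisle value, so {Category, SKU} -> Aisle holds.

Yes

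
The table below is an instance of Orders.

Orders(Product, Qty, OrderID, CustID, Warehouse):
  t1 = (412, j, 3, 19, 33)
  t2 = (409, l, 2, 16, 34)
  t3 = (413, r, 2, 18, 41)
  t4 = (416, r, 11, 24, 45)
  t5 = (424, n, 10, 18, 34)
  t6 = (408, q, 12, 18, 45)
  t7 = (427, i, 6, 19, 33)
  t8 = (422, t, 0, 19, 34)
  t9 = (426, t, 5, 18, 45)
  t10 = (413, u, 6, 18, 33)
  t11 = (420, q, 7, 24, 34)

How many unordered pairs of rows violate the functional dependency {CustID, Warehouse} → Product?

2

(CustID=19, Warehouse=33): violating pairs (1,7) — 1 pair.
(CustID=18, Warehouse=45): violating pairs (6,9) — 1 pair.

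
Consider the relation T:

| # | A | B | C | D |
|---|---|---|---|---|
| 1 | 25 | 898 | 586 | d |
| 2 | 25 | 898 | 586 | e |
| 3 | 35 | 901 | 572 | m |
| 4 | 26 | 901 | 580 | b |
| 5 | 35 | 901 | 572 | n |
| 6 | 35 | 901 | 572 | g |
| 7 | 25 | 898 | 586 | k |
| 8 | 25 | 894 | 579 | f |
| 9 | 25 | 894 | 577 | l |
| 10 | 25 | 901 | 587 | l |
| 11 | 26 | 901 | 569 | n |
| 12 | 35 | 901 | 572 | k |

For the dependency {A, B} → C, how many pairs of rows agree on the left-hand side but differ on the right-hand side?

(A=25, B=898): all 3 rows agree on C — 0 pairs.
(A=35, B=901): all 4 rows agree on C — 0 pairs.
(A=26, B=901): violating pairs (4,11) — 1 pair.
(A=25, B=894): violating pairs (8,9) — 1 pair.

2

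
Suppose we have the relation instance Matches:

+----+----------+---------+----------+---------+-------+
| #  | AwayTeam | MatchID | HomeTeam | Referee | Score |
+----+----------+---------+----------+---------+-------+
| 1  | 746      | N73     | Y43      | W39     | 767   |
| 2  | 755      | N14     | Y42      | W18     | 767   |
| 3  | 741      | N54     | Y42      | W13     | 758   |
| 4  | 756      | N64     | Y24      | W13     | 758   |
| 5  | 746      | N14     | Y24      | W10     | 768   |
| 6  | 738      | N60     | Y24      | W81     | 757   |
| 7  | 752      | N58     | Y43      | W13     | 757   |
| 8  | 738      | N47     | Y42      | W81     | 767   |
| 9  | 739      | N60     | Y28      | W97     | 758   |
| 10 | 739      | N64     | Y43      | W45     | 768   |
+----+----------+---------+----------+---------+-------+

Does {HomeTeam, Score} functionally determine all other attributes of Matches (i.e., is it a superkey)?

No

Rows 2 and 8 have the same {HomeTeam, Score} value (HomeTeam=Y42, Score=767) but are distinct tuples, so {HomeTeam, Score} does not determine every attribute — not a superkey.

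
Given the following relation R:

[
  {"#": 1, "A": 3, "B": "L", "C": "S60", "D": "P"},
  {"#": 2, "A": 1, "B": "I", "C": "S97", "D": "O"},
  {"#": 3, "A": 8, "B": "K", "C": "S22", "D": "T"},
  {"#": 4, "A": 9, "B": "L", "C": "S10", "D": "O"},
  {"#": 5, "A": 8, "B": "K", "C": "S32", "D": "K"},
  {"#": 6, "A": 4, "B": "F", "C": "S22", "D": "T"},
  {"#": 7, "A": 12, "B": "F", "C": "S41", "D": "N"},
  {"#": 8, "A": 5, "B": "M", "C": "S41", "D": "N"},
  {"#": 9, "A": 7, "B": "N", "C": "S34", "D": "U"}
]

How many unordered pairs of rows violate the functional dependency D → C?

D=O: violating pairs (2,4) — 1 pair.
D=T: all 2 rows agree on C — 0 pairs.
D=N: all 2 rows agree on C — 0 pairs.

1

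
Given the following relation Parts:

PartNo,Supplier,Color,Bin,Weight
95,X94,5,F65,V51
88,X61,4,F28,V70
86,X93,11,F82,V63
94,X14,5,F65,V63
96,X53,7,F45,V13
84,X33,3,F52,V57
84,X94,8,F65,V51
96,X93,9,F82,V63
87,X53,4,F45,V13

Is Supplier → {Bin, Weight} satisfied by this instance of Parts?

Supplier=X94: 2 rows → {Bin,Weight} = (F65, V51), (F65, V51) ✓
Supplier=X61: 1 row → {Bin,Weight} = (F28, V70) ✓
Supplier=X93: 2 rows → {Bin,Weight} = (F82, V63), (F82, V63) ✓
Supplier=X14: 1 row → {Bin,Weight} = (F65, V63) ✓
Supplier=X53: 2 rows → {Bin,Weight} = (F45, V13), (F45, V13) ✓
Supplier=X33: 1 row → {Bin,Weight} = (F52, V57) ✓
Every Supplier value is associated with a single {Bin, Weight} value, so Supplier → {Bin, Weight} holds.

Yes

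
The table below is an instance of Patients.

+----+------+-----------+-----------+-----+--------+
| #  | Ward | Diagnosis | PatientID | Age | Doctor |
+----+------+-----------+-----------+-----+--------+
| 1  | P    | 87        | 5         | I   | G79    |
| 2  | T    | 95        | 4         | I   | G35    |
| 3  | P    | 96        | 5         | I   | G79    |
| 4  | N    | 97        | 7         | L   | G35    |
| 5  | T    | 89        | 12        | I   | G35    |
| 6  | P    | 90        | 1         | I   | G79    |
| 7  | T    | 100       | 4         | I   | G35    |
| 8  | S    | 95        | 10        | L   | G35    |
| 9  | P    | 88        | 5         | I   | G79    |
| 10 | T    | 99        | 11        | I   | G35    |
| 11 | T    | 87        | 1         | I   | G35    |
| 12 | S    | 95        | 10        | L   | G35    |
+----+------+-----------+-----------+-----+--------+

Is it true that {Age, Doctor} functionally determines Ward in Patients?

No

(Age=I, Doctor=G79): rows 1, 3, 6, 9 → Ward = P, P, P, P ✓
(Age=I, Doctor=G35): rows 2, 5, 7, 10, 11 → Ward = T, T, T, T, T ✓
(Age=L, Doctor=G35): rows 4, 8, 12 → Ward takes values {N, S} — violation
Two rows agree on {Age, Doctor} but differ on Ward, so {Age, Doctor} → Ward does not hold.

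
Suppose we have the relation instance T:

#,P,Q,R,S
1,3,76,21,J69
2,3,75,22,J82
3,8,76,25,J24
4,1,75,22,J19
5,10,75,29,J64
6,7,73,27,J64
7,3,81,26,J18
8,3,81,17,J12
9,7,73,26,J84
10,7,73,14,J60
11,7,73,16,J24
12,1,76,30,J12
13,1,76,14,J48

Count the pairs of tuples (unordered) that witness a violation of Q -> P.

Q=76: violating pairs (1,3), (1,12), (1,13), (3,12), (3,13) — 5 pairs.
Q=75: violating pairs (2,4), (2,5), (4,5) — 3 pairs.
Q=73: all 4 rows agree on P — 0 pairs.
Q=81: all 2 rows agree on P — 0 pairs.

8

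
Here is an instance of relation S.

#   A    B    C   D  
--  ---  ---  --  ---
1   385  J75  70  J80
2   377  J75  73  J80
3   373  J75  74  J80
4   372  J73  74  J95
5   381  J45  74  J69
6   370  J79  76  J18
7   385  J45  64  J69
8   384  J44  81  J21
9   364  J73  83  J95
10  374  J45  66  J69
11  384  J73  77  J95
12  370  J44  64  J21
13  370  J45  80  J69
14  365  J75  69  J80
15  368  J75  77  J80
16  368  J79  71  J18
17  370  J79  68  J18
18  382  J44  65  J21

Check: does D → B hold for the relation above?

Yes

D=J80: rows 1, 2, 3, 14, 15 → B = J75, J75, J75, J75, J75 ✓
D=J95: rows 4, 9, 11 → B = J73, J73, J73 ✓
D=J69: rows 5, 7, 10, 13 → B = J45, J45, J45, J45 ✓
D=J18: rows 6, 16, 17 → B = J79, J79, J79 ✓
D=J21: rows 8, 12, 18 → B = J44, J44, J44 ✓
Every D value is associated with a single B value, so D → B holds.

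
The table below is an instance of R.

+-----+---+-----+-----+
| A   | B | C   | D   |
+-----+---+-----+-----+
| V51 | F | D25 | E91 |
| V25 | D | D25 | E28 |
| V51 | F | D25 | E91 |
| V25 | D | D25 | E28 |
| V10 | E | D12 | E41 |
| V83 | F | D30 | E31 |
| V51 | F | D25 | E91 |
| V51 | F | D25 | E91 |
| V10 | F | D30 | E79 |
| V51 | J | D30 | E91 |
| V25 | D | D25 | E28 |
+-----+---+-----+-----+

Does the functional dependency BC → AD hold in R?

No

(B=F, C=D25): 4 rows → {A,D} = (V51, E91), (V51, E91), (V51, E91), (V51, E91) ✓
(B=D, C=D25): 3 rows → {A,D} = (V25, E28), (V25, E28), (V25, E28) ✓
(B=E, C=D12): 1 row → {A,D} = (V10, E41) ✓
(B=F, C=D30): 2 rows → {A,D} takes values {(V83, E31), (V10, E79)} — violation
(B=J, C=D30): 1 row → {A,D} = (V51, E91) ✓
Two rows agree on BC but differ on AD, so BC → AD does not hold.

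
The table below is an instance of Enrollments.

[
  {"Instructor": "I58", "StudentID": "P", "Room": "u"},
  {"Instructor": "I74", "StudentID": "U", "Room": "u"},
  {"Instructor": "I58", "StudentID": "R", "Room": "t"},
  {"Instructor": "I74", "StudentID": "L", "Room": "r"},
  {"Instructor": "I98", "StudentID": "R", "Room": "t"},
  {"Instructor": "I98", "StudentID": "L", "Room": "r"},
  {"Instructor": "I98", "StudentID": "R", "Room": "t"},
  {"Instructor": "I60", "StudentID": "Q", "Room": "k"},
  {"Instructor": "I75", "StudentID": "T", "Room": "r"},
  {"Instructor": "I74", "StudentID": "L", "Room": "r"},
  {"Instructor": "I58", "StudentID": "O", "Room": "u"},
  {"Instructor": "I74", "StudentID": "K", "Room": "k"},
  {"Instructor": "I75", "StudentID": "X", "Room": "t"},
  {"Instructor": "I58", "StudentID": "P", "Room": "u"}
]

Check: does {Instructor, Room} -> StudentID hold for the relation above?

(Instructor=I58, Room=u): 3 rows → StudentID takes values {P, O} — violation
(Instructor=I74, Room=u): 1 row → StudentID = U ✓
(Instructor=I58, Room=t): 1 row → StudentID = R ✓
(Instructor=I74, Room=r): 2 rows → StudentID = L, L ✓
(Instructor=I98, Room=t): 2 rows → StudentID = R, R ✓
(Instructor=I98, Room=r): 1 row → StudentID = L ✓
(Instructor=I60, Room=k): 1 row → StudentID = Q ✓
(Instructor=I75, Room=r): 1 row → StudentID = T ✓
(Instructor=I74, Room=k): 1 row → StudentID = K ✓
(Instructor=I75, Room=t): 1 row → StudentID = X ✓
Two rows agree on {Instructor, Room} but differ on StudentID, so {Instructor, Room} -> StudentID does not hold.

No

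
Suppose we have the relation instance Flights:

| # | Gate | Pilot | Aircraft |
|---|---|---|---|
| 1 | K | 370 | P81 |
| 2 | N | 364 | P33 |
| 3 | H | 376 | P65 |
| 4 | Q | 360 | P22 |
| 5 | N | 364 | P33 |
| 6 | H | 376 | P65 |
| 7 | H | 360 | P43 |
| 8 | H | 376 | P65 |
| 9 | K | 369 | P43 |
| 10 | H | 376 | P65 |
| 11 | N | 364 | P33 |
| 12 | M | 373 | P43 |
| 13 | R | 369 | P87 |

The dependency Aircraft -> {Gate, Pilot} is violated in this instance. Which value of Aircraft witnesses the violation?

P43

Aircraft=P81: row 1 → {Gate,Pilot} = (K, 370) ✓
Aircraft=P33: rows 2, 5, 11 → {Gate,Pilot} = (N, 364), (N, 364), (N, 364) ✓
Aircraft=P65: rows 3, 6, 8, 10 → {Gate,Pilot} = (H, 376), (H, 376), (H, 376), (H, 376) ✓
Aircraft=P22: row 4 → {Gate,Pilot} = (Q, 360) ✓
Aircraft=P43: rows 7, 9, 12 → {Gate,Pilot} takes values {(H, 360), (K, 369), (M, 373)} — violation
Aircraft=P87: row 13 → {Gate,Pilot} = (R, 369) ✓
The only Aircraft value with inconsistent RHS is Aircraft=P43.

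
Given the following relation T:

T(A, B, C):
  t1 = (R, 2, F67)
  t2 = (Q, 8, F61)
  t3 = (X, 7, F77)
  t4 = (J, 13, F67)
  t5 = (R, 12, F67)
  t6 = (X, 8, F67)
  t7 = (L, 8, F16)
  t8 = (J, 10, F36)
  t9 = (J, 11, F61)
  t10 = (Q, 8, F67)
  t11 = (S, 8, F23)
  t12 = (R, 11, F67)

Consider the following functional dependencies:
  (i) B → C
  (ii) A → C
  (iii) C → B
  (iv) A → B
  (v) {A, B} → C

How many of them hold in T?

(i) B → C: B=8: rows 2, 6, 7, 10, 11 → C takes values {F61, F67, F16, F23} — violation; B=11: rows 9, 12 → C takes values {F61, F67} — violation — fails.
(ii) A → C: A=Q: rows 2, 10 → C takes values {F61, F67} — violation; A=X: rows 3, 6 → C takes values {F77, F67} — violation; A=J: rows 4, 8, 9 → C takes values {F67, F36, F61} — violation — fails.
(iii) C → B: C=F67: rows 1, 4, 5, 6, 10, 12 → B takes values {2, 13, 12, 8, 11} — violation; C=F61: rows 2, 9 → B takes values {8, 11} — violation — fails.
(iv) A → B: A=R: rows 1, 5, 12 → B takes values {2, 12, 11} — violation; A=X: rows 3, 6 → B takes values {7, 8} — violation; A=J: rows 4, 8, 9 → B takes values {13, 10, 11} — violation — fails.
(v) {A, B} → C: (A=Q, B=8): rows 2, 10 → C takes values {F61, F67} — violation — fails.
None of the 5 dependencies hold.

0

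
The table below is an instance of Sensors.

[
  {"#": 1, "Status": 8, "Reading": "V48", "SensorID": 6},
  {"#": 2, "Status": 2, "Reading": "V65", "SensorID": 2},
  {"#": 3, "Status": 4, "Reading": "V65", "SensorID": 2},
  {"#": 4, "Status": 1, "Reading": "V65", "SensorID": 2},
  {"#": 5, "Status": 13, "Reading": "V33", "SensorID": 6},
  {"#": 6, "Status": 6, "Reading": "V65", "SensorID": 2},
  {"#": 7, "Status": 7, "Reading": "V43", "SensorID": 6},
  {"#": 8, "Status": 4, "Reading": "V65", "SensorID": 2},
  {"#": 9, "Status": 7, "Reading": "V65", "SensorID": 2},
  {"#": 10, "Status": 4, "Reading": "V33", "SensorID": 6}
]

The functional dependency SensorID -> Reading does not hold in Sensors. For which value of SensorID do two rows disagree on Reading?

SensorID=6: rows 1, 5, 7, 10 → Reading takes values {V48, V33, V43} — violation
SensorID=2: rows 2, 3, 4, 6, 8, 9 → Reading = V65, V65, V65, V65, V65, V65 ✓
The only SensorID value with inconsistent Reading is SensorID=6.

6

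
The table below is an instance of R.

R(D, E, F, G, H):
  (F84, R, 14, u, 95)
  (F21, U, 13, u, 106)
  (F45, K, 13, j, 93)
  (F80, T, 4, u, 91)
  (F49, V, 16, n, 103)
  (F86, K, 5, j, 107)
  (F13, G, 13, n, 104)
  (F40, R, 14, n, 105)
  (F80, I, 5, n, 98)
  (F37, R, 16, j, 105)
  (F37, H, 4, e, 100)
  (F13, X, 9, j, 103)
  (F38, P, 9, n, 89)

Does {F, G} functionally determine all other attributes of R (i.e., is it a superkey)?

All 13 rows have distinct {F, G} values, so {F, G} → (all attributes) holds and {F, G} is a superkey.

Yes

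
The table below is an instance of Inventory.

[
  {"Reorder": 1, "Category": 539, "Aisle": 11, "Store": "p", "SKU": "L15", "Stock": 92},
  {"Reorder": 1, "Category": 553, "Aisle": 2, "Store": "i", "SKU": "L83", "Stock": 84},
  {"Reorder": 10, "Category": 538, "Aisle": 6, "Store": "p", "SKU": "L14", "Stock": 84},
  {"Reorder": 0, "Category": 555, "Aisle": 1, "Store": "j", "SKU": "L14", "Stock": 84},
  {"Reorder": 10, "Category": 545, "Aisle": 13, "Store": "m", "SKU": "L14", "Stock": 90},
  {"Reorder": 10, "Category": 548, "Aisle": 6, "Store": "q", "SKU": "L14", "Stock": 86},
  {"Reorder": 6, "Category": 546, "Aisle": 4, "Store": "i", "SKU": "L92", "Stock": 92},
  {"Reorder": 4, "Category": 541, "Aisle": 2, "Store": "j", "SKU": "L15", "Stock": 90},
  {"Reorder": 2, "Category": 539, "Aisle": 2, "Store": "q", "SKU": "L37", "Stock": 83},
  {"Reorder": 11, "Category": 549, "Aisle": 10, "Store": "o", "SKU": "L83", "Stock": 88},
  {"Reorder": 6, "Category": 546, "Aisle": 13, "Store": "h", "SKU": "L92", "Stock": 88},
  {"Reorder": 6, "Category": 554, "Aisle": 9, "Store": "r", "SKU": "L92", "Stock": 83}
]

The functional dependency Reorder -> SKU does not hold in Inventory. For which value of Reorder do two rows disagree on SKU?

Reorder=1: 2 rows → SKU takes values {L15, L83} — violation
Reorder=10: 3 rows → SKU = L14, L14, L14 ✓
Reorder=0: 1 row → SKU = L14 ✓
Reorder=6: 3 rows → SKU = L92, L92, L92 ✓
Reorder=4: 1 row → SKU = L15 ✓
Reorder=2: 1 row → SKU = L37 ✓
Reorder=11: 1 row → SKU = L83 ✓
The only Reorder value with inconsistent SKU is Reorder=1.

1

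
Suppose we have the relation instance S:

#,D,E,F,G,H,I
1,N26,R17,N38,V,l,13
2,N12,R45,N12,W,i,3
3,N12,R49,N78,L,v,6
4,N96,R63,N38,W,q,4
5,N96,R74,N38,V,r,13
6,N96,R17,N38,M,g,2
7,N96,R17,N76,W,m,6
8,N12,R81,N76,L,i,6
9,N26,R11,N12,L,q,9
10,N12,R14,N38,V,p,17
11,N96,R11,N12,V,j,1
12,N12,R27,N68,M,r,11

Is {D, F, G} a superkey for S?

Yes

All 12 rows have distinct {D, F, G} values, so {D, F, G} → (all attributes) holds and {D, F, G} is a superkey.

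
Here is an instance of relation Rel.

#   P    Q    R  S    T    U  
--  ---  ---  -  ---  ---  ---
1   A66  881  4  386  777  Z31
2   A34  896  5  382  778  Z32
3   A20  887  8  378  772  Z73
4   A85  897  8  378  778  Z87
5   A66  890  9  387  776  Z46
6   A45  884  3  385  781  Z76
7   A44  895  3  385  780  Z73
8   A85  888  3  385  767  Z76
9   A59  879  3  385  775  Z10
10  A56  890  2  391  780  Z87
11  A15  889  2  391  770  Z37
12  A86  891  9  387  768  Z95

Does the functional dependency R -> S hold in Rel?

Yes

R=4: row 1 → S = 386 ✓
R=5: row 2 → S = 382 ✓
R=8: rows 3, 4 → S = 378, 378 ✓
R=9: rows 5, 12 → S = 387, 387 ✓
R=3: rows 6, 7, 8, 9 → S = 385, 385, 385, 385 ✓
R=2: rows 10, 11 → S = 391, 391 ✓
Every R value is associated with a single S value, so R -> S holds.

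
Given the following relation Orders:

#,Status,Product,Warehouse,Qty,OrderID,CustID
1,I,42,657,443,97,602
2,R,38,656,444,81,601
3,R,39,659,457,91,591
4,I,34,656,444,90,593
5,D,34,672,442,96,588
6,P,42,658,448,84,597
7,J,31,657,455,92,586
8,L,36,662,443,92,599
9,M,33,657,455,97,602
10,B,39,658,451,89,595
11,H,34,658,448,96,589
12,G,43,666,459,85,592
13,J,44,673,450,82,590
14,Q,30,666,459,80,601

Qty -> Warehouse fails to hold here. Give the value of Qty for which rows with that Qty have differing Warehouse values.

443

Qty=443: rows 1, 8 → Warehouse takes values {657, 662} — violation
Qty=444: rows 2, 4 → Warehouse = 656, 656 ✓
Qty=457: row 3 → Warehouse = 659 ✓
Qty=442: row 5 → Warehouse = 672 ✓
Qty=448: rows 6, 11 → Warehouse = 658, 658 ✓
Qty=455: rows 7, 9 → Warehouse = 657, 657 ✓
Qty=451: row 10 → Warehouse = 658 ✓
Qty=459: rows 12, 14 → Warehouse = 666, 666 ✓
Qty=450: row 13 → Warehouse = 673 ✓
The only Qty value with inconsistent Warehouse is Qty=443.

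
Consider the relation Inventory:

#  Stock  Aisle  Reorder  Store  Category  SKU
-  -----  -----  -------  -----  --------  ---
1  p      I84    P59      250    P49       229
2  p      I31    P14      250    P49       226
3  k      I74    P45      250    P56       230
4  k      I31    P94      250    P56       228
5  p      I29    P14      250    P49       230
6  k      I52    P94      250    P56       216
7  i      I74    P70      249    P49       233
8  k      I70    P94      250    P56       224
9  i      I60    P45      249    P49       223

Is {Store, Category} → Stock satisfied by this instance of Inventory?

Yes

(Store=250, Category=P49): rows 1, 2, 5 → Stock = p, p, p ✓
(Store=250, Category=P56): rows 3, 4, 6, 8 → Stock = k, k, k, k ✓
(Store=249, Category=P49): rows 7, 9 → Stock = i, i ✓
Every {Store, Category} value is associated with a single Stock value, so {Store, Category} → Stock holds.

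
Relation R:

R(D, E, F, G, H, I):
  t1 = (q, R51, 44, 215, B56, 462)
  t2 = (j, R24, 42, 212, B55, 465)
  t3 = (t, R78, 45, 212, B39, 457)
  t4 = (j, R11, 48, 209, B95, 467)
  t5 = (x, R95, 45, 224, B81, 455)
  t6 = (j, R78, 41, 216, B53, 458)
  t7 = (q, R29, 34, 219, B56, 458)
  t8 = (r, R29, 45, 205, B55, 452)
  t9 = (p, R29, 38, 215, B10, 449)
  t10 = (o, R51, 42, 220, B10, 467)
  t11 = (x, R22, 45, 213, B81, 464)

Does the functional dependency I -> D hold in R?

I=462: row 1 → D = q ✓
I=465: row 2 → D = j ✓
I=457: row 3 → D = t ✓
I=467: rows 4, 10 → D takes values {j, o} — violation
I=455: row 5 → D = x ✓
I=458: rows 6, 7 → D takes values {j, q} — violation
I=452: row 8 → D = r ✓
I=449: row 9 → D = p ✓
I=464: row 11 → D = x ✓
Two rows agree on I but differ on D, so I -> D does not hold.

No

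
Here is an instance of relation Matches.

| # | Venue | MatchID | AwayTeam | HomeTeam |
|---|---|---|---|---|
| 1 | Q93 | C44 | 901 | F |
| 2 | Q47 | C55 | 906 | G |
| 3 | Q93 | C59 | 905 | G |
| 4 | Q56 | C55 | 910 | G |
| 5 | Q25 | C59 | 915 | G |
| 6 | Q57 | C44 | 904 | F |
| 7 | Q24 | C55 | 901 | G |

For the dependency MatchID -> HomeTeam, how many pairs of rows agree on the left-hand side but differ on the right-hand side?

0

MatchID=C44: all 2 rows agree on HomeTeam — 0 pairs.
MatchID=C55: all 3 rows agree on HomeTeam — 0 pairs.
MatchID=C59: all 2 rows agree on HomeTeam — 0 pairs.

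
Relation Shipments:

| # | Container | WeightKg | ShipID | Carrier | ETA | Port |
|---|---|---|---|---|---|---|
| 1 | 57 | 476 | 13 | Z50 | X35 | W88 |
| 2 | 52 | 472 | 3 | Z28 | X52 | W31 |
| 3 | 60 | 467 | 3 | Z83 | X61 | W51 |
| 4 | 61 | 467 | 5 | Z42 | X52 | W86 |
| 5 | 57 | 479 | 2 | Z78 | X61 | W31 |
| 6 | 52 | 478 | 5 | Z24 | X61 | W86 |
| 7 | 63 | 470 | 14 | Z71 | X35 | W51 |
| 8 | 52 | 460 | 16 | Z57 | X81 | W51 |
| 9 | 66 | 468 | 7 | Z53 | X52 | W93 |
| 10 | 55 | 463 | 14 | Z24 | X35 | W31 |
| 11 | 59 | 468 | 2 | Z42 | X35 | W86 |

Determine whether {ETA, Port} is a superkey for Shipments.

All 11 rows have distinct {ETA, Port} values, so {ETA, Port} → (all attributes) holds and {ETA, Port} is a superkey.

Yes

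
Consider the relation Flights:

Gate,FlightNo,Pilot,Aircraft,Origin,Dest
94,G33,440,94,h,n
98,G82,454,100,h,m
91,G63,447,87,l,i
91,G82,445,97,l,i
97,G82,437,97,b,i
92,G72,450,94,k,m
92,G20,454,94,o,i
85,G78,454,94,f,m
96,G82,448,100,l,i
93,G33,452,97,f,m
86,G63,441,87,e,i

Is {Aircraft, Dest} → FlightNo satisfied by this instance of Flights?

(Aircraft=94, Dest=n): 1 row → FlightNo = G33 ✓
(Aircraft=100, Dest=m): 1 row → FlightNo = G82 ✓
(Aircraft=87, Dest=i): 2 rows → FlightNo = G63, G63 ✓
(Aircraft=97, Dest=i): 2 rows → FlightNo = G82, G82 ✓
(Aircraft=94, Dest=m): 2 rows → FlightNo takes values {G72, G78} — violation
(Aircraft=94, Dest=i): 1 row → FlightNo = G20 ✓
(Aircraft=100, Dest=i): 1 row → FlightNo = G82 ✓
(Aircraft=97, Dest=m): 1 row → FlightNo = G33 ✓
Two rows agree on {Aircraft, Dest} but differ on FlightNo, so {Aircraft, Dest} → FlightNo does not hold.

No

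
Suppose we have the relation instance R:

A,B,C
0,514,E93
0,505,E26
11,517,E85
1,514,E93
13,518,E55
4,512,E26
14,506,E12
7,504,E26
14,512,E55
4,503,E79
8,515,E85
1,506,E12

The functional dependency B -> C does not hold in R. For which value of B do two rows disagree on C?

B=514: 2 rows → C = E93, E93 ✓
B=505: 1 row → C = E26 ✓
B=517: 1 row → C = E85 ✓
B=518: 1 row → C = E55 ✓
B=512: 2 rows → C takes values {E26, E55} — violation
B=506: 2 rows → C = E12, E12 ✓
B=504: 1 row → C = E26 ✓
B=503: 1 row → C = E79 ✓
B=515: 1 row → C = E85 ✓
The only B value with inconsistent C is B=512.

512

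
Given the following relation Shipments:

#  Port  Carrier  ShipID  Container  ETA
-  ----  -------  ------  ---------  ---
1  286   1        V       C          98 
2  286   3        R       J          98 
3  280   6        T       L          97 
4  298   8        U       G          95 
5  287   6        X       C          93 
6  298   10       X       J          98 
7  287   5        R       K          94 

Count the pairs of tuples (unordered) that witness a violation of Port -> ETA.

Port=286: all 2 rows agree on ETA — 0 pairs.
Port=298: violating pairs (4,6) — 1 pair.
Port=287: violating pairs (5,7) — 1 pair.

2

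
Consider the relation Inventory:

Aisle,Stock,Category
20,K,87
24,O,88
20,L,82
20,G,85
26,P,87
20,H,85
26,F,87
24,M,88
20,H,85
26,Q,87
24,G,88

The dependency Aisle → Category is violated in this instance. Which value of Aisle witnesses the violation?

20

Aisle=20: 5 rows → Category takes values {87, 82, 85} — violation
Aisle=24: 3 rows → Category = 88, 88, 88 ✓
Aisle=26: 3 rows → Category = 87, 87, 87 ✓
The only Aisle value with inconsistent Category is Aisle=20.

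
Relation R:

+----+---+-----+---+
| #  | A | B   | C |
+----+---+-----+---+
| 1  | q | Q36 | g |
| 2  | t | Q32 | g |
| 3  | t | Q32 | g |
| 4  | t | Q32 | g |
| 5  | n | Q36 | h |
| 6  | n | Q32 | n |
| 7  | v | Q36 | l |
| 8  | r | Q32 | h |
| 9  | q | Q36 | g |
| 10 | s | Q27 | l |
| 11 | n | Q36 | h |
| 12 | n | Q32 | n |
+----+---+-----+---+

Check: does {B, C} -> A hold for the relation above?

Yes

(B=Q36, C=g): rows 1, 9 → A = q, q ✓
(B=Q32, C=g): rows 2, 3, 4 → A = t, t, t ✓
(B=Q36, C=h): rows 5, 11 → A = n, n ✓
(B=Q32, C=n): rows 6, 12 → A = n, n ✓
(B=Q36, C=l): row 7 → A = v ✓
(B=Q32, C=h): row 8 → A = r ✓
(B=Q27, C=l): row 10 → A = s ✓
Every {B, C} value is associated with a single A value, so {B, C} -> A holds.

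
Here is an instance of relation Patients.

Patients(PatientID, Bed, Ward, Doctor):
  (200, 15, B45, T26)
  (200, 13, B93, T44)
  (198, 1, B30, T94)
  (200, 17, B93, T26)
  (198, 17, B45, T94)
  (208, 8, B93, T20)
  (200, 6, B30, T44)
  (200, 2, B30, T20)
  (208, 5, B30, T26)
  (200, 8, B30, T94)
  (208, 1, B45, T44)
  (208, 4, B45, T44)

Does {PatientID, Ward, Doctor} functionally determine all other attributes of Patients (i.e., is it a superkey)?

Two distinct rows share (PatientID=208, Ward=B45, Doctor=T44), so {PatientID, Ward, Doctor} does not determine every attribute — not a superkey.

No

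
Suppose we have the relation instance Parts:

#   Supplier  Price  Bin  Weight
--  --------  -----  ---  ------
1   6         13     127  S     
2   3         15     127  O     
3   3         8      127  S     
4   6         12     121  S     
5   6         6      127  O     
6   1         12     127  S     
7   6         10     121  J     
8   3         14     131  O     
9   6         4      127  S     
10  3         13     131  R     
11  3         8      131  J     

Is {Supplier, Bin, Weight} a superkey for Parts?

Rows 1 and 9 have the same {Supplier, Bin, Weight} value (Supplier=6, Bin=127, Weight=S) but are distinct tuples, so {Supplier, Bin, Weight} does not determine every attribute — not a superkey.

No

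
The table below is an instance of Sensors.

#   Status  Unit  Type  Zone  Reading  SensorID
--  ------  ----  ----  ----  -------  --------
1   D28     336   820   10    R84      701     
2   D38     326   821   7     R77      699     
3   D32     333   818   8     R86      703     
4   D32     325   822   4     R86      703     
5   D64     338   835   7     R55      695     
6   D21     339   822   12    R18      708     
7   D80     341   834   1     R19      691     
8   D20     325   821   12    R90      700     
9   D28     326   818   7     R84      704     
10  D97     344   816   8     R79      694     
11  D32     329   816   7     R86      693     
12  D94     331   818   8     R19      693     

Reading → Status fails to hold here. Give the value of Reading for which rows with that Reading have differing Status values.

R19

Reading=R84: rows 1, 9 → Status = D28, D28 ✓
Reading=R77: row 2 → Status = D38 ✓
Reading=R86: rows 3, 4, 11 → Status = D32, D32, D32 ✓
Reading=R55: row 5 → Status = D64 ✓
Reading=R18: row 6 → Status = D21 ✓
Reading=R19: rows 7, 12 → Status takes values {D80, D94} — violation
Reading=R90: row 8 → Status = D20 ✓
Reading=R79: row 10 → Status = D97 ✓
The only Reading value with inconsistent Status is Reading=R19.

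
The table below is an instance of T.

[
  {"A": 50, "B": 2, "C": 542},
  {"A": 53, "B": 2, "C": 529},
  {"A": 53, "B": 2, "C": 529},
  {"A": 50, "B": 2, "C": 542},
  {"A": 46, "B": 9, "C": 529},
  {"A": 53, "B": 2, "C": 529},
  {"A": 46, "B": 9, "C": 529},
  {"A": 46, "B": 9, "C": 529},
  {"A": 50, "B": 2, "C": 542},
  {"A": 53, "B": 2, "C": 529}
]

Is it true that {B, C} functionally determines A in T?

(B=2, C=542): 3 rows → A = 50, 50, 50 ✓
(B=2, C=529): 4 rows → A = 53, 53, 53, 53 ✓
(B=9, C=529): 3 rows → A = 46, 46, 46 ✓
Every {B, C} value is associated with a single A value, so {B, C} -> A holds.

Yes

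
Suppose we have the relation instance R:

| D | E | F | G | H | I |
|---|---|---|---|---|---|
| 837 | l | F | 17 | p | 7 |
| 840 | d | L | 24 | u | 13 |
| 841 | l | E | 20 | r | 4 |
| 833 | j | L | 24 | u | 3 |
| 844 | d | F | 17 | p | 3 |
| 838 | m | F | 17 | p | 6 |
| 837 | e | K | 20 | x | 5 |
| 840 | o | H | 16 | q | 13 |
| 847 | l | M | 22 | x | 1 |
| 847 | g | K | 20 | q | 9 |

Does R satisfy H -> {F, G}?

H=p: 3 rows → {F,G} = (F, 17), (F, 17), (F, 17) ✓
H=u: 2 rows → {F,G} = (L, 24), (L, 24) ✓
H=r: 1 row → {F,G} = (E, 20) ✓
H=x: 2 rows → {F,G} takes values {(K, 20), (M, 22)} — violation
H=q: 2 rows → {F,G} takes values {(H, 16), (K, 20)} — violation
Two rows agree on H but differ on {F, G}, so H -> {F, G} does not hold.

No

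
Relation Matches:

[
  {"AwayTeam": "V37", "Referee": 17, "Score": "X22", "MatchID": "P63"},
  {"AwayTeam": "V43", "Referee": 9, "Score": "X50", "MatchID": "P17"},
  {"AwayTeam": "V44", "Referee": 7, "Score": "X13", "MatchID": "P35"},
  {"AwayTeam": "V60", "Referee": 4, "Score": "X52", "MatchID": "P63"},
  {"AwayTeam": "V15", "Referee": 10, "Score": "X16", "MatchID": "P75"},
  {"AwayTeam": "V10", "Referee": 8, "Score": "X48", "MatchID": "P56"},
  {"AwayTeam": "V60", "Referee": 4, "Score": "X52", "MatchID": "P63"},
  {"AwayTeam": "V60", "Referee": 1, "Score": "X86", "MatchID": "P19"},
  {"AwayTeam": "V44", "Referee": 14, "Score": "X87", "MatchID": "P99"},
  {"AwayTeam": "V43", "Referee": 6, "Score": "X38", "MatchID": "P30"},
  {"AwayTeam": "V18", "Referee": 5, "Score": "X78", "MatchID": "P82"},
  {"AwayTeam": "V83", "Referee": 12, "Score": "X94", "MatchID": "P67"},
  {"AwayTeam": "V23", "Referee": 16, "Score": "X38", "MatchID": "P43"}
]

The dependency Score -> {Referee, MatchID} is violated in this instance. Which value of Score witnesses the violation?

Score=X22: 1 row → {Referee,MatchID} = (17, P63) ✓
Score=X50: 1 row → {Referee,MatchID} = (9, P17) ✓
Score=X13: 1 row → {Referee,MatchID} = (7, P35) ✓
Score=X52: 2 rows → {Referee,MatchID} = (4, P63), (4, P63) ✓
Score=X16: 1 row → {Referee,MatchID} = (10, P75) ✓
Score=X48: 1 row → {Referee,MatchID} = (8, P56) ✓
Score=X86: 1 row → {Referee,MatchID} = (1, P19) ✓
Score=X87: 1 row → {Referee,MatchID} = (14, P99) ✓
Score=X38: 2 rows → {Referee,MatchID} takes values {(6, P30), (16, P43)} — violation
Score=X78: 1 row → {Referee,MatchID} = (5, P82) ✓
Score=X94: 1 row → {Referee,MatchID} = (12, P67) ✓
The only Score value with inconsistent RHS is Score=X38.

X38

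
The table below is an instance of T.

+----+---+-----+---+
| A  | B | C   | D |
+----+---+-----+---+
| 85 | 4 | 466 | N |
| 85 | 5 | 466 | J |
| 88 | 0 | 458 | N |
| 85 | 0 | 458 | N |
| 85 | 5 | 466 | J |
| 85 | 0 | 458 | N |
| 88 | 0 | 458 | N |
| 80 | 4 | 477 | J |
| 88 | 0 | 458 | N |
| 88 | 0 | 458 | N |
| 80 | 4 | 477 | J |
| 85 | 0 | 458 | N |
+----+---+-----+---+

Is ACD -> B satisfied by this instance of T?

Yes

(A=85, C=466, D=N): 1 row → B = 4 ✓
(A=85, C=466, D=J): 2 rows → B = 5, 5 ✓
(A=88, C=458, D=N): 4 rows → B = 0, 0, 0, 0 ✓
(A=85, C=458, D=N): 3 rows → B = 0, 0, 0 ✓
(A=80, C=477, D=J): 2 rows → B = 4, 4 ✓
Every ACD value is associated with a single B value, so ACD -> B holds.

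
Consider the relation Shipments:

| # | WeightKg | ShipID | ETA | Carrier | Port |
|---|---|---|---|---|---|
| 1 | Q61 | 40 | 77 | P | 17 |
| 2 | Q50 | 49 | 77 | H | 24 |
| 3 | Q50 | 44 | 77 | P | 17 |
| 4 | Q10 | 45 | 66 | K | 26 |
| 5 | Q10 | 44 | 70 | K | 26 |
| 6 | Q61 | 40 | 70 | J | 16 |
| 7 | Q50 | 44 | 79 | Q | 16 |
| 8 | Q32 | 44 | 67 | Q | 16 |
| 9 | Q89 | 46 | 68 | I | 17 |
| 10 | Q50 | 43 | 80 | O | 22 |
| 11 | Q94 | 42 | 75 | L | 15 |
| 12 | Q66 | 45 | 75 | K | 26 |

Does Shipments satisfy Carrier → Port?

Yes

Carrier=P: rows 1, 3 → Port = 17, 17 ✓
Carrier=H: row 2 → Port = 24 ✓
Carrier=K: rows 4, 5, 12 → Port = 26, 26, 26 ✓
Carrier=J: row 6 → Port = 16 ✓
Carrier=Q: rows 7, 8 → Port = 16, 16 ✓
Carrier=I: row 9 → Port = 17 ✓
Carrier=O: row 10 → Port = 22 ✓
Carrier=L: row 11 → Port = 15 ✓
Every Carrier value is associated with a single Port value, so Carrier → Port holds.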